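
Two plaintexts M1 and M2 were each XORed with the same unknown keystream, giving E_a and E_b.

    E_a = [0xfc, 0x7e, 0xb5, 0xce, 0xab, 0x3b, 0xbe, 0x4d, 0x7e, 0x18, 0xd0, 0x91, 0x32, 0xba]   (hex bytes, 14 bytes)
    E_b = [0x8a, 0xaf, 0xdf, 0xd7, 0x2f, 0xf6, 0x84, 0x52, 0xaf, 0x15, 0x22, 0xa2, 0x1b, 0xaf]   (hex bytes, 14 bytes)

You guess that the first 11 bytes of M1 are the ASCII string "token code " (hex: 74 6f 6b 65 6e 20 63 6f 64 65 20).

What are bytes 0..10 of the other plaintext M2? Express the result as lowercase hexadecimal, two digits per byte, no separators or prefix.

02be017ceaed5970b568d2

First, E_a ⊕ E_b = (M1 ⊕ K) ⊕ (M2 ⊕ K) = M1 ⊕ M2, so the key drops out. Then M2 = (M1 ⊕ M2) ⊕ M1 over the first 11 bytes.
byte 0: (fc XOR 8a) XOR 74 = 76 XOR 74 = 02
byte 1: (7e XOR af) XOR 6f = d1 XOR 6f = be
byte 2: (b5 XOR df) XOR 6b = 6a XOR 6b = 01
byte 3: (ce XOR d7) XOR 65 = 19 XOR 65 = 7c
byte 4: (ab XOR 2f) XOR 6e = 84 XOR 6e = ea
byte 5: (3b XOR f6) XOR 20 = cd XOR 20 = ed
byte 6: (be XOR 84) XOR 63 = 3a XOR 63 = 59
byte 7: (4d XOR 52) XOR 6f = 1f XOR 6f = 70
byte 8: (7e XOR af) XOR 64 = d1 XOR 64 = b5
byte 9: (18 XOR 15) XOR 65 = 0d XOR 65 = 68
byte 10: (d0 XOR 22) XOR 20 = f2 XOR 20 = d2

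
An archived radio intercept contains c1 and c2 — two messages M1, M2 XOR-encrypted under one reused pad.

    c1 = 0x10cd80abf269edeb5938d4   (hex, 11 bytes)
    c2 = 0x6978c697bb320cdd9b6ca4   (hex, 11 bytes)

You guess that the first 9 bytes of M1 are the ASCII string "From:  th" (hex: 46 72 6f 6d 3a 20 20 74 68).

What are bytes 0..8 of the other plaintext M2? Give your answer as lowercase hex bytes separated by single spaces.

First, c1 ⊕ c2 = (M1 ⊕ K) ⊕ (M2 ⊕ K) = M1 ⊕ M2, so the key drops out. Then M2 = (M1 ⊕ M2) ⊕ M1 over the first 9 bytes.
byte 0: (10 XOR 69) XOR 46 = 79 XOR 46 = 3f
byte 1: (cd XOR 78) XOR 72 = b5 XOR 72 = c7
byte 2: (80 XOR c6) XOR 6f = 46 XOR 6f = 29
byte 3: (ab XOR 97) XOR 6d = 3c XOR 6d = 51
byte 4: (f2 XOR bb) XOR 3a = 49 XOR 3a = 73
byte 5: (69 XOR 32) XOR 20 = 5b XOR 20 = 7b
byte 6: (ed XOR 0c) XOR 20 = e1 XOR 20 = c1
byte 7: (eb XOR dd) XOR 74 = 36 XOR 74 = 42
byte 8: (59 XOR 9b) XOR 68 = c2 XOR 68 = aa

3f c7 29 51 73 7b c1 42 aa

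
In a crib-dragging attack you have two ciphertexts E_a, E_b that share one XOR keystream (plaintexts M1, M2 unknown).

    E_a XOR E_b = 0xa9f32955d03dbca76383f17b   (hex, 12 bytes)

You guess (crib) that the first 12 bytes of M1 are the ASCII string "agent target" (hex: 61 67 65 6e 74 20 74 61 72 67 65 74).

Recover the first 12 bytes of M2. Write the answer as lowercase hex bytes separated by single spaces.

c8 94 4c 3b a4 1d c8 c6 11 e4 94 0f

Since E_a ⊕ E_b = M1 ⊕ M2, XORing with the guessed M1 bytes yields the corresponding M2 bytes: M2 = (E_a ⊕ E_b) ⊕ M1.
169 ⊕  97 = 200
243 ⊕ 103 = 148
 41 ⊕ 101 =  76
 85 ⊕ 110 =  59
208 ⊕ 116 = 164
 61 ⊕  32 =  29
188 ⊕ 116 = 200
167 ⊕  97 = 198
 99 ⊕ 114 =  17
131 ⊕ 103 = 228
241 ⊕ 101 = 148
123 ⊕ 116 =  15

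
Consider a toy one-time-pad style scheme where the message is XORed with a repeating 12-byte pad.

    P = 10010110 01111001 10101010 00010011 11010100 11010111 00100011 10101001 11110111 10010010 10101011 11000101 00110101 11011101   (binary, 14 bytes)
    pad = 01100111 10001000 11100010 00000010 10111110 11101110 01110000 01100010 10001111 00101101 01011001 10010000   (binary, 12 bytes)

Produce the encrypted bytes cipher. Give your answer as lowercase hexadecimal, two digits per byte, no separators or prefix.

f1f148116a3953cb78bff2555255

The 12-byte key repeats, so the effective keystream is 67 88 e2 02 be ee 70 62 8f 2d 59 90 67 88.
byte 0: 10010110 xor 01100111 = 11110001
byte 1: 01111001 xor 10001000 = 11110001
byte 2: 10101010 xor 11100010 = 01001000
byte 3: 00010011 xor 00000010 = 00010001
byte 4: 11010100 xor 10111110 = 01101010
byte 5: 11010111 xor 11101110 = 00111001
byte 6: 00100011 xor 01110000 = 01010011
byte 7: 10101001 xor 01100010 = 11001011
byte 8: 11110111 xor 10001111 = 01111000
byte 9: 10010010 xor 00101101 = 10111111
byte 10: 10101011 xor 01011001 = 11110010
byte 11: 11000101 xor 10010000 = 01010101
byte 12: 00110101 xor 01100111 = 01010010
byte 13: 11011101 xor 10001000 = 01010101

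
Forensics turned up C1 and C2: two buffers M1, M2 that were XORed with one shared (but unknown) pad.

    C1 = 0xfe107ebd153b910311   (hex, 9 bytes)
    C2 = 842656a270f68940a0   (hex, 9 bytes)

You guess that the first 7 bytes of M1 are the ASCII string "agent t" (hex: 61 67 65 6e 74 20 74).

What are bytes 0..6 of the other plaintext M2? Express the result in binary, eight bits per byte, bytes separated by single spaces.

First, C1 ⊕ C2 = (M1 ⊕ K) ⊕ (M2 ⊕ K) = M1 ⊕ M2, so the key drops out. Then M2 = (M1 ⊕ M2) ⊕ M1 over the first 7 bytes.
byte 0: (fe XOR 84) XOR 61 = 7a XOR 61 = 1b
byte 1: (10 XOR 26) XOR 67 = 36 XOR 67 = 51
byte 2: (7e XOR 56) XOR 65 = 28 XOR 65 = 4d
byte 3: (bd XOR a2) XOR 6e = 1f XOR 6e = 71
byte 4: (15 XOR 70) XOR 74 = 65 XOR 74 = 11
byte 5: (3b XOR f6) XOR 20 = cd XOR 20 = ed
byte 6: (91 XOR 89) XOR 74 = 18 XOR 74 = 6c

00011011 01010001 01001101 01110001 00010001 11101101 01101100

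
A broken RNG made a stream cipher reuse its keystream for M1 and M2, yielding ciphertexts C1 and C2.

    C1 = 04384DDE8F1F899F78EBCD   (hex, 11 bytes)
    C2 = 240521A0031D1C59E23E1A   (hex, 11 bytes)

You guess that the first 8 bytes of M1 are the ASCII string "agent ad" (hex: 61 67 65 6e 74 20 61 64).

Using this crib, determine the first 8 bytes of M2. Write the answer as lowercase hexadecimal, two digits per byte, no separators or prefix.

First, C1 ⊕ C2 = (M1 ⊕ K) ⊕ (M2 ⊕ K) = M1 ⊕ M2, so the key drops out. Then M2 = (M1 ⊕ M2) ⊕ M1 over the first 8 bytes.
byte 0: (04 ^ 24) ^ 61 = 20 ^ 61 = 41
byte 1: (38 ^ 05) ^ 67 = 3d ^ 67 = 5a
byte 2: (4d ^ 21) ^ 65 = 6c ^ 65 = 09
byte 3: (de ^ a0) ^ 6e = 7e ^ 6e = 10
byte 4: (8f ^ 03) ^ 74 = 8c ^ 74 = f8
byte 5: (1f ^ 1d) ^ 20 = 02 ^ 20 = 22
byte 6: (89 ^ 1c) ^ 61 = 95 ^ 61 = f4
byte 7: (9f ^ 59) ^ 64 = c6 ^ 64 = a2

415a0910f822f4a2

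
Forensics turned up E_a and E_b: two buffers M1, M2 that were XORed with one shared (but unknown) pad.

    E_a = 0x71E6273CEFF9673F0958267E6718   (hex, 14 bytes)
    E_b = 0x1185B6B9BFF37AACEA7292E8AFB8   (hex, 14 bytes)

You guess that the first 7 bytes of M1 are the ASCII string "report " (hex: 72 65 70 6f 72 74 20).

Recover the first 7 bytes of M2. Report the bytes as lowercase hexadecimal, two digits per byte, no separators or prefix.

First, E_a ⊕ E_b = (M1 ⊕ K) ⊕ (M2 ⊕ K) = M1 ⊕ M2, so the key drops out. Then M2 = (M1 ⊕ M2) ⊕ M1 over the first 7 bytes.
byte 0: (71 xor 11) xor 72 = 60 xor 72 = 12
byte 1: (e6 xor 85) xor 65 = 63 xor 65 = 06
byte 2: (27 xor b6) xor 70 = 91 xor 70 = e1
byte 3: (3c xor b9) xor 6f = 85 xor 6f = ea
byte 4: (ef xor bf) xor 72 = 50 xor 72 = 22
byte 5: (f9 xor f3) xor 74 = 0a xor 74 = 7e
byte 6: (67 xor 7a) xor 20 = 1d xor 20 = 3d

1206e1ea227e3d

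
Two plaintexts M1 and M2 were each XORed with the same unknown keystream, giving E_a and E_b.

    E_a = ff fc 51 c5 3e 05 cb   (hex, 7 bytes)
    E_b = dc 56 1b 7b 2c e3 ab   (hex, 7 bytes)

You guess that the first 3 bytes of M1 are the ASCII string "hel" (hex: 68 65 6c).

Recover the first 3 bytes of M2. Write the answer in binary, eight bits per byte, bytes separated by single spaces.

First, E_a ⊕ E_b = (M1 ⊕ K) ⊕ (M2 ⊕ K) = M1 ⊕ M2, so the key drops out. Then M2 = (M1 ⊕ M2) ⊕ M1 over the first 3 bytes.
byte 0: (ff xor dc) xor 68 = 23 xor 68 = 4b
byte 1: (fc xor 56) xor 65 = aa xor 65 = cf
byte 2: (51 xor 1b) xor 6c = 4a xor 6c = 26

01001011 11001111 00100110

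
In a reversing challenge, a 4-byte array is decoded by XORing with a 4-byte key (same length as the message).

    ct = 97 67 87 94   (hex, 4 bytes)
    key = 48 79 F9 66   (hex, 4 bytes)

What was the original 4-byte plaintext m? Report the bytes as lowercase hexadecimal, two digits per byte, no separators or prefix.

byte 0: 97 XOR 48 = df
byte 1: 67 XOR 79 = 1e
byte 2: 87 XOR f9 = 7e
byte 3: 94 XOR 66 = f2

df1e7ef2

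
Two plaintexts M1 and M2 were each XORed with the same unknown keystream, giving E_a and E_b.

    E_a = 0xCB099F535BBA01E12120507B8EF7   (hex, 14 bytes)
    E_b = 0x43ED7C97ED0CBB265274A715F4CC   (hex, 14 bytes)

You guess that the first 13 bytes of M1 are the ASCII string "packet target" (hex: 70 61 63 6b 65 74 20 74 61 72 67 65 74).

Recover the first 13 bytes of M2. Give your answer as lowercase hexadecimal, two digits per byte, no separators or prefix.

f88580afd3c29ab31226900b0e

First, E_a ⊕ E_b = (M1 ⊕ K) ⊕ (M2 ⊕ K) = M1 ⊕ M2, so the key drops out. Then M2 = (M1 ⊕ M2) ⊕ M1 over the first 13 bytes.
byte 0: (cb xor 43) xor 70 = 88 xor 70 = f8
byte 1: (09 xor ed) xor 61 = e4 xor 61 = 85
byte 2: (9f xor 7c) xor 63 = e3 xor 63 = 80
byte 3: (53 xor 97) xor 6b = c4 xor 6b = af
byte 4: (5b xor ed) xor 65 = b6 xor 65 = d3
byte 5: (ba xor 0c) xor 74 = b6 xor 74 = c2
byte 6: (01 xor bb) xor 20 = ba xor 20 = 9a
byte 7: (e1 xor 26) xor 74 = c7 xor 74 = b3
byte 8: (21 xor 52) xor 61 = 73 xor 61 = 12
byte 9: (20 xor 74) xor 72 = 54 xor 72 = 26
byte 10: (50 xor a7) xor 67 = f7 xor 67 = 90
byte 11: (7b xor 15) xor 65 = 6e xor 65 = 0b
byte 12: (8e xor f4) xor 74 = 7a xor 74 = 0e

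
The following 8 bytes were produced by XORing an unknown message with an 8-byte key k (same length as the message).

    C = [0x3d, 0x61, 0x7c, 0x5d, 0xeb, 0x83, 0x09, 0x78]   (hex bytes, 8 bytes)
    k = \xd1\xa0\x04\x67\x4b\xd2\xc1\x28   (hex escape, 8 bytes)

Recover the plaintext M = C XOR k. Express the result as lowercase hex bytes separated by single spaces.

ec c1 78 3a a0 51 c8 50

3d ⊕ d1 = ec
61 ⊕ a0 = c1
7c ⊕ 04 = 78
5d ⊕ 67 = 3a
eb ⊕ 4b = a0
83 ⊕ d2 = 51
09 ⊕ c1 = c8
78 ⊕ 28 = 50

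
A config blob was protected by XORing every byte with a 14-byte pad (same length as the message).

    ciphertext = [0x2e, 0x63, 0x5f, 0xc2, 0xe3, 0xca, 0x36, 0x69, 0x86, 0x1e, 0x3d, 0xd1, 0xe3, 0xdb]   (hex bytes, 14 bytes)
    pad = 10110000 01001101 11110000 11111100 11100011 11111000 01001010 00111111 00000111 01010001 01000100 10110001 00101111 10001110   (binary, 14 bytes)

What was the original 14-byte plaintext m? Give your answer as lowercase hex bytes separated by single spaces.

XOR is its own inverse, so applying the key byte-wise gives the result directly.
2e ^ b0 = 9e
63 ^ 4d = 2e
5f ^ f0 = af
c2 ^ fc = 3e
e3 ^ e3 = 00
ca ^ f8 = 32
36 ^ 4a = 7c
69 ^ 3f = 56
86 ^ 07 = 81
1e ^ 51 = 4f
3d ^ 44 = 79
d1 ^ b1 = 60
e3 ^ 2f = cc
db ^ 8e = 55

9e 2e af 3e 00 32 7c 56 81 4f 79 60 cc 55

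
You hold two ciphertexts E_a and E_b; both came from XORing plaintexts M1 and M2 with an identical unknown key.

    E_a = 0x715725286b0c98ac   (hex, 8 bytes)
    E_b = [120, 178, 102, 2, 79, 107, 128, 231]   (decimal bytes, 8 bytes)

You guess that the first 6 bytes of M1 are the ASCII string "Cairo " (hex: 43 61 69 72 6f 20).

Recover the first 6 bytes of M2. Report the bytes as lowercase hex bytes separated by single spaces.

First, E_a ⊕ E_b = (M1 ⊕ K) ⊕ (M2 ⊕ K) = M1 ⊕ M2, so the key drops out. Then M2 = (M1 ⊕ M2) ⊕ M1 over the first 6 bytes.
byte 0: (71 XOR 78) XOR 43 = 09 XOR 43 = 4a
byte 1: (57 XOR b2) XOR 61 = e5 XOR 61 = 84
byte 2: (25 XOR 66) XOR 69 = 43 XOR 69 = 2a
byte 3: (28 XOR 02) XOR 72 = 2a XOR 72 = 58
byte 4: (6b XOR 4f) XOR 6f = 24 XOR 6f = 4b
byte 5: (0c XOR 6b) XOR 20 = 67 XOR 20 = 47

4a 84 2a 58 4b 47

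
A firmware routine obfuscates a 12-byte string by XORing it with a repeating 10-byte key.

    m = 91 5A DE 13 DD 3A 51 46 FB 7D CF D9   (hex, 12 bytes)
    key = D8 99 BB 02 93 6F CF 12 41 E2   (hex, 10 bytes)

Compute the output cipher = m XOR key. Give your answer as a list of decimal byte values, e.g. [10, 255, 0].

The 10-byte key repeats, so the effective keystream is d8 99 bb 02 93 6f cf 12 41 e2 d8 99.
byte 0: 91 XOR d8 = 49
byte 1: 5a XOR 99 = c3
byte 2: de XOR bb = 65
byte 3: 13 XOR 02 = 11
byte 4: dd XOR 93 = 4e
byte 5: 3a XOR 6f = 55
byte 6: 51 XOR cf = 9e
byte 7: 46 XOR 12 = 54
byte 8: fb XOR 41 = ba
byte 9: 7d XOR e2 = 9f
byte 10: cf XOR d8 = 17
byte 11: d9 XOR 99 = 40

[73, 195, 101, 17, 78, 85, 158, 84, 186, 159, 23, 64]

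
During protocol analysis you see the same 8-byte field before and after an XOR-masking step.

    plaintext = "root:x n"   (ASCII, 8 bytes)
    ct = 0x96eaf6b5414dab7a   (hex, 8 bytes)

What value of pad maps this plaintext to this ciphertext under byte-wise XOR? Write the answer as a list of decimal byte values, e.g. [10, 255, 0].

Since ct = plaintext ⊕ pad, XORing both sides with plaintext gives pad = plaintext ⊕ ct.
byte 0: 72 ⊕ 96 = e4
byte 1: 6f ⊕ ea = 85
byte 2: 6f ⊕ f6 = 99
byte 3: 74 ⊕ b5 = c1
byte 4: 3a ⊕ 41 = 7b
byte 5: 78 ⊕ 4d = 35
byte 6: 20 ⊕ ab = 8b
byte 7: 6e ⊕ 7a = 14

[228, 133, 153, 193, 123, 53, 139, 20]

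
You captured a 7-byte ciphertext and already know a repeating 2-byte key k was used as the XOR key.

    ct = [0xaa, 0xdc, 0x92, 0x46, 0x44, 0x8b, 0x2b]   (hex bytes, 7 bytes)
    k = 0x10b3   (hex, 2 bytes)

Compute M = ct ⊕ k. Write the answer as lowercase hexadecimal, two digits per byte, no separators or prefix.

ba6f82f554383b

The 2-byte key repeats, so the effective keystream is 10 b3 10 b3 10 b3 10.
byte 0: aa xor 10 = ba
byte 1: dc xor b3 = 6f
byte 2: 92 xor 10 = 82
byte 3: 46 xor b3 = f5
byte 4: 44 xor 10 = 54
byte 5: 8b xor b3 = 38
byte 6: 2b xor 10 = 3b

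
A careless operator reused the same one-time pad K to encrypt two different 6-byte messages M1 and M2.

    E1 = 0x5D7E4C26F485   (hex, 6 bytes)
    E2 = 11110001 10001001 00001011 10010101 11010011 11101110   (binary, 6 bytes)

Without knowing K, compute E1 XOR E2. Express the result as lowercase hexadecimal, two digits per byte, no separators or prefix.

E1 ⊕ E2 = (M1 ⊕ K) ⊕ (M2 ⊕ K) = M1 ⊕ M2 — the shared key cancels under XOR.
01011101 ^ 11110001 = 10101100
01111110 ^ 10001001 = 11110111
01001100 ^ 00001011 = 01000111
00100110 ^ 10010101 = 10110011
11110100 ^ 11010011 = 00100111
10000101 ^ 11101110 = 01101011

acf747b3276b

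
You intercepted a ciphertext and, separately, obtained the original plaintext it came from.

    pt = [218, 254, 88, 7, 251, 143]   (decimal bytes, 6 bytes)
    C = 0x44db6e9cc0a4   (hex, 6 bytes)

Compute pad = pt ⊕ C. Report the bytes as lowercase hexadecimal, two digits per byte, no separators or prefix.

9e25369b3b2b

Since C = pt ⊕ pad, XORing both sides with pt gives pad = pt ⊕ C.
da XOR 44 = 9e
fe XOR db = 25
58 XOR 6e = 36
07 XOR 9c = 9b
fb XOR c0 = 3b
8f XOR a4 = 2b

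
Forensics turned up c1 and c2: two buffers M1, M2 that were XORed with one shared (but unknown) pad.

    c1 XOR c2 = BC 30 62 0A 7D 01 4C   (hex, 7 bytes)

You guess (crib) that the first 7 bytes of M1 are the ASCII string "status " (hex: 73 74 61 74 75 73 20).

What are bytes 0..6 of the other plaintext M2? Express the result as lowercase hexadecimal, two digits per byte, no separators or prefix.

Since c1 ⊕ c2 = M1 ⊕ M2, XORing with the guessed M1 bytes yields the corresponding M2 bytes: M2 = (c1 ⊕ c2) ⊕ M1.
188 ^ 115 = 207
 48 ^ 116 =  68
 98 ^  97 =   3
 10 ^ 116 = 126
125 ^ 117 =   8
  1 ^ 115 = 114
 76 ^  32 = 108

cf44037e08726c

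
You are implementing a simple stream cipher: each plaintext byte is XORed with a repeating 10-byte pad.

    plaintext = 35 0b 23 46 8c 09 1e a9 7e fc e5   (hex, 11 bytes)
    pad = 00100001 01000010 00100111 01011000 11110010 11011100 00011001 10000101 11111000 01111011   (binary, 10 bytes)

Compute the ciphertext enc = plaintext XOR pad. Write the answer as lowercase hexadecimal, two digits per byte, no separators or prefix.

1449041e7ed5072c8687c4

The 10-byte key repeats, so the effective keystream is 21 42 27 58 f2 dc 19 85 f8 7b 21.
byte 0: 35 ⊕ 21 = 14
byte 1: 0b ⊕ 42 = 49
byte 2: 23 ⊕ 27 = 04
byte 3: 46 ⊕ 58 = 1e
byte 4: 8c ⊕ f2 = 7e
byte 5: 09 ⊕ dc = d5
byte 6: 1e ⊕ 19 = 07
byte 7: a9 ⊕ 85 = 2c
byte 8: 7e ⊕ f8 = 86
byte 9: fc ⊕ 7b = 87
byte 10: e5 ⊕ 21 = c4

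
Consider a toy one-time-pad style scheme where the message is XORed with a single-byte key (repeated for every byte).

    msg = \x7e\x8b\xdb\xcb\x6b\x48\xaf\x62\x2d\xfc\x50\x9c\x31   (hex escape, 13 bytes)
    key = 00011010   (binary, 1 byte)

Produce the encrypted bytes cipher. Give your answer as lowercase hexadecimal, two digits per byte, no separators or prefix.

6491c1d17152b57837e64a862b

The 1-byte key repeats, so the effective keystream is 1a 1a 1a 1a 1a 1a 1a 1a 1a 1a 1a 1a 1a.
byte 0: 7e xor 1a = 64
byte 1: 8b xor 1a = 91
byte 2: db xor 1a = c1
byte 3: cb xor 1a = d1
byte 4: 6b xor 1a = 71
byte 5: 48 xor 1a = 52
byte 6: af xor 1a = b5
byte 7: 62 xor 1a = 78
byte 8: 2d xor 1a = 37
byte 9: fc xor 1a = e6
byte 10: 50 xor 1a = 4a
byte 11: 9c xor 1a = 86
byte 12: 31 xor 1a = 2b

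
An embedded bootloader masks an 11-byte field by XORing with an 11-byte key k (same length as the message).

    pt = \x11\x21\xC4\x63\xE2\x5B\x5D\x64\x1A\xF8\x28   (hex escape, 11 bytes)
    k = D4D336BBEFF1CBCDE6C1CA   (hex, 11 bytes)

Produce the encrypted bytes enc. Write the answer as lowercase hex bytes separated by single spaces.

c5 f2 f2 d8 0d aa 96 a9 fc 39 e2

byte 0: 11 XOR d4 = c5
byte 1: 21 XOR d3 = f2
byte 2: c4 XOR 36 = f2
byte 3: 63 XOR bb = d8
byte 4: e2 XOR ef = 0d
byte 5: 5b XOR f1 = aa
byte 6: 5d XOR cb = 96
byte 7: 64 XOR cd = a9
byte 8: 1a XOR e6 = fc
byte 9: f8 XOR c1 = 39
byte 10: 28 XOR ca = e2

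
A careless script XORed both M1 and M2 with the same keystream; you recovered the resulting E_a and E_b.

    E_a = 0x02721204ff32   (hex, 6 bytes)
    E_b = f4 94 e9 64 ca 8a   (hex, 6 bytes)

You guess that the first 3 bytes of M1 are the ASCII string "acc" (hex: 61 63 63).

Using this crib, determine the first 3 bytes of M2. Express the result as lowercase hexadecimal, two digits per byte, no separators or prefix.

978598

First, E_a ⊕ E_b = (M1 ⊕ K) ⊕ (M2 ⊕ K) = M1 ⊕ M2, so the key drops out. Then M2 = (M1 ⊕ M2) ⊕ M1 over the first 3 bytes.
byte 0: (02 xor f4) xor 61 = f6 xor 61 = 97
byte 1: (72 xor 94) xor 63 = e6 xor 63 = 85
byte 2: (12 xor e9) xor 63 = fb xor 63 = 98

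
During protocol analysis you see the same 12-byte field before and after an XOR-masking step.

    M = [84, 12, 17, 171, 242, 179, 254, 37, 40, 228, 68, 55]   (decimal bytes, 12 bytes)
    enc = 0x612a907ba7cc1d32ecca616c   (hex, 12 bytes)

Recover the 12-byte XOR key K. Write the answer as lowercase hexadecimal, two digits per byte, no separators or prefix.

352681d0557fe317c42e255b

Since enc = M ⊕ K, XORing both sides with M gives K = M ⊕ enc.
54 XOR 61 = 35
0c XOR 2a = 26
11 XOR 90 = 81
ab XOR 7b = d0
f2 XOR a7 = 55
b3 XOR cc = 7f
fe XOR 1d = e3
25 XOR 32 = 17
28 XOR ec = c4
e4 XOR ca = 2e
44 XOR 61 = 25
37 XOR 6c = 5b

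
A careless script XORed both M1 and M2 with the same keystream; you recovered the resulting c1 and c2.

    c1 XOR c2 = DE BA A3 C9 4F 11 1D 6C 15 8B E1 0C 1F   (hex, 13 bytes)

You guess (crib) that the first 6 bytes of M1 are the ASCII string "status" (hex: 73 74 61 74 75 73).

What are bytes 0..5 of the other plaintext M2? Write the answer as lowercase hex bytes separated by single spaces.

ad ce c2 bd 3a 62

Since c1 ⊕ c2 = M1 ⊕ M2, XORing with the guessed M1 bytes yields the corresponding M2 bytes: M2 = (c1 ⊕ c2) ⊕ M1.
byte 0: de ⊕ 73 = ad
byte 1: ba ⊕ 74 = ce
byte 2: a3 ⊕ 61 = c2
byte 3: c9 ⊕ 74 = bd
byte 4: 4f ⊕ 75 = 3a
byte 5: 11 ⊕ 73 = 62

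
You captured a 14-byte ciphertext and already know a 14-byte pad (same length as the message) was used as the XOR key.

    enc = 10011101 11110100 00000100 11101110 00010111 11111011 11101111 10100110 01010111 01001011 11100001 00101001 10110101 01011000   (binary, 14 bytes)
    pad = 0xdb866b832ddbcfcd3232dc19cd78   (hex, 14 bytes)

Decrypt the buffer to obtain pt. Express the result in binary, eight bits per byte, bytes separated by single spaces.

01000110 01110010 01101111 01101101 00111010 00100000 00100000 01101011 01100101 01111001 00111101 00110000 01111000 00100000

10011101 ^ 11011011 = 01000110
11110100 ^ 10000110 = 01110010
00000100 ^ 01101011 = 01101111
11101110 ^ 10000011 = 01101101
00010111 ^ 00101101 = 00111010
11111011 ^ 11011011 = 00100000
11101111 ^ 11001111 = 00100000
10100110 ^ 11001101 = 01101011
01010111 ^ 00110010 = 01100101
01001011 ^ 00110010 = 01111001
11100001 ^ 11011100 = 00111101
00101001 ^ 00011001 = 00110000
10110101 ^ 11001101 = 01111000
01011000 ^ 01111000 = 00100000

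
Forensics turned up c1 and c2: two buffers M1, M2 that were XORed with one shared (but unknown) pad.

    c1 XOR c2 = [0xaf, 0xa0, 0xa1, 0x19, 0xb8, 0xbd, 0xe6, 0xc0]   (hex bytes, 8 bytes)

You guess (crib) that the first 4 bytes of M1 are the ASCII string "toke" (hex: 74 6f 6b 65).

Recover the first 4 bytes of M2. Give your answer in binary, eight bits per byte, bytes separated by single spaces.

Since c1 ⊕ c2 = M1 ⊕ M2, XORing with the guessed M1 bytes yields the corresponding M2 bytes: M2 = (c1 ⊕ c2) ⊕ M1.
175 xor 116 = 219
160 xor 111 = 207
161 xor 107 = 202
 25 xor 101 = 124

11011011 11001111 11001010 01111100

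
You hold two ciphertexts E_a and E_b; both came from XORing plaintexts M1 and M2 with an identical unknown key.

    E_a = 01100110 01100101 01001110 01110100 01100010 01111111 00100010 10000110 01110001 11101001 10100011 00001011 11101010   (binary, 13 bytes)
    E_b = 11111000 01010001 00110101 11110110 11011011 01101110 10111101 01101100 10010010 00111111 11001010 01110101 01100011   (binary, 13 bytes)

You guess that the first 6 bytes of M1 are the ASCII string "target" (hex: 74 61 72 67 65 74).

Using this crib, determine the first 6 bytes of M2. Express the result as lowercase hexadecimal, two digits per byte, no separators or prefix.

First, E_a ⊕ E_b = (M1 ⊕ K) ⊕ (M2 ⊕ K) = M1 ⊕ M2, so the key drops out. Then M2 = (M1 ⊕ M2) ⊕ M1 over the first 6 bytes.
byte 0: (66 ⊕ f8) ⊕ 74 = 9e ⊕ 74 = ea
byte 1: (65 ⊕ 51) ⊕ 61 = 34 ⊕ 61 = 55
byte 2: (4e ⊕ 35) ⊕ 72 = 7b ⊕ 72 = 09
byte 3: (74 ⊕ f6) ⊕ 67 = 82 ⊕ 67 = e5
byte 4: (62 ⊕ db) ⊕ 65 = b9 ⊕ 65 = dc
byte 5: (7f ⊕ 6e) ⊕ 74 = 11 ⊕ 74 = 65

ea5509e5dc65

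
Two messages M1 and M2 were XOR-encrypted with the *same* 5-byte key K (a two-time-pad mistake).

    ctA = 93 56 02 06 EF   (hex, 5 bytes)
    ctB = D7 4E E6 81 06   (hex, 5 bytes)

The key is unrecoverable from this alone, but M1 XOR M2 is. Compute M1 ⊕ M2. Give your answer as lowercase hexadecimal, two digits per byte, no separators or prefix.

ctA ⊕ ctB = (M1 ⊕ K) ⊕ (M2 ⊕ K) = M1 ⊕ M2 — the shared key cancels under XOR.
byte 0: 93 XOR d7 = 44
byte 1: 56 XOR 4e = 18
byte 2: 02 XOR e6 = e4
byte 3: 06 XOR 81 = 87
byte 4: ef XOR 06 = e9

4418e487e9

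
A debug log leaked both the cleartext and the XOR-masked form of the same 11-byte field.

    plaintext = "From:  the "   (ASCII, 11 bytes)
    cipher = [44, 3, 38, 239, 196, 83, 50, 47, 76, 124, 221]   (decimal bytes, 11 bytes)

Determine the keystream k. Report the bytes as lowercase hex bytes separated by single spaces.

6a 71 49 82 fe 73 12 5b 24 19 fd

Since cipher = plaintext ⊕ k, XORing both sides with plaintext gives k = plaintext ⊕ cipher.
46 ⊕ 2c = 6a
72 ⊕ 03 = 71
6f ⊕ 26 = 49
6d ⊕ ef = 82
3a ⊕ c4 = fe
20 ⊕ 53 = 73
20 ⊕ 32 = 12
74 ⊕ 2f = 5b
68 ⊕ 4c = 24
65 ⊕ 7c = 19
20 ⊕ dd = fd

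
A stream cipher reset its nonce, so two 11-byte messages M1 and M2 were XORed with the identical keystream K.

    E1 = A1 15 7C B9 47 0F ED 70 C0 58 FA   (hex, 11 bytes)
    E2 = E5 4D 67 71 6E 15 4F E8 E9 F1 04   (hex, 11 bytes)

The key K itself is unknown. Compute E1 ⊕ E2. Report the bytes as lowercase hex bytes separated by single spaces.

44 58 1b c8 29 1a a2 98 29 a9 fe

E1 ⊕ E2 = (M1 ⊕ K) ⊕ (M2 ⊕ K) = M1 ⊕ M2 — the shared key cancels under XOR.
10100001 XOR 11100101 = 01000100
00010101 XOR 01001101 = 01011000
01111100 XOR 01100111 = 00011011
10111001 XOR 01110001 = 11001000
01000111 XOR 01101110 = 00101001
00001111 XOR 00010101 = 00011010
11101101 XOR 01001111 = 10100010
01110000 XOR 11101000 = 10011000
11000000 XOR 11101001 = 00101001
01011000 XOR 11110001 = 10101001
11111010 XOR 00000100 = 11111110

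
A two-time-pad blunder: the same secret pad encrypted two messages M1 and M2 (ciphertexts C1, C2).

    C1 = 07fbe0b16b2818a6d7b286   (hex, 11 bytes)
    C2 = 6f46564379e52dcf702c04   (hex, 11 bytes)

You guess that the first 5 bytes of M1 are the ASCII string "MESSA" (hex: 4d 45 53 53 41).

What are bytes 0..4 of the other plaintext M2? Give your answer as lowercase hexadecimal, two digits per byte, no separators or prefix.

First, C1 ⊕ C2 = (M1 ⊕ K) ⊕ (M2 ⊕ K) = M1 ⊕ M2, so the key drops out. Then M2 = (M1 ⊕ M2) ⊕ M1 over the first 5 bytes.
byte 0: (07 XOR 6f) XOR 4d = 68 XOR 4d = 25
byte 1: (fb XOR 46) XOR 45 = bd XOR 45 = f8
byte 2: (e0 XOR 56) XOR 53 = b6 XOR 53 = e5
byte 3: (b1 XOR 43) XOR 53 = f2 XOR 53 = a1
byte 4: (6b XOR 79) XOR 41 = 12 XOR 41 = 53

25f8e5a153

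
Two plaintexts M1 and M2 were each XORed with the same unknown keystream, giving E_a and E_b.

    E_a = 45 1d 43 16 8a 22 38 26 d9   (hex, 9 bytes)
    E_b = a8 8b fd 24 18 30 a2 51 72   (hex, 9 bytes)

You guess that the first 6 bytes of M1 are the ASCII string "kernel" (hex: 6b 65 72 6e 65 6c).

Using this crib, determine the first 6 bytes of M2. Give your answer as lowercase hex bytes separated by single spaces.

86 f3 cc 5c f7 7e

First, E_a ⊕ E_b = (M1 ⊕ K) ⊕ (M2 ⊕ K) = M1 ⊕ M2, so the key drops out. Then M2 = (M1 ⊕ M2) ⊕ M1 over the first 6 bytes.
byte 0: (45 XOR a8) XOR 6b = ed XOR 6b = 86
byte 1: (1d XOR 8b) XOR 65 = 96 XOR 65 = f3
byte 2: (43 XOR fd) XOR 72 = be XOR 72 = cc
byte 3: (16 XOR 24) XOR 6e = 32 XOR 6e = 5c
byte 4: (8a XOR 18) XOR 65 = 92 XOR 65 = f7
byte 5: (22 XOR 30) XOR 6c = 12 XOR 6c = 7e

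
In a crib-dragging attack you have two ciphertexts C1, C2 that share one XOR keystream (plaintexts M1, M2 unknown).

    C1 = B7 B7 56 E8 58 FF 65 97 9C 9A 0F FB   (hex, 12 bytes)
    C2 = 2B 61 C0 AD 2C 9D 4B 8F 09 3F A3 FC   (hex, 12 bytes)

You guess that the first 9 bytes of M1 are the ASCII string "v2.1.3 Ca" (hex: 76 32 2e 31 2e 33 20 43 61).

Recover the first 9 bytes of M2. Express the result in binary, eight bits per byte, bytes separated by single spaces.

11101010 11100100 10111000 01110100 01011010 01010001 00001110 01011011 11110100

First, C1 ⊕ C2 = (M1 ⊕ K) ⊕ (M2 ⊕ K) = M1 ⊕ M2, so the key drops out. Then M2 = (M1 ⊕ M2) ⊕ M1 over the first 9 bytes.
byte 0: (b7 ^ 2b) ^ 76 = 9c ^ 76 = ea
byte 1: (b7 ^ 61) ^ 32 = d6 ^ 32 = e4
byte 2: (56 ^ c0) ^ 2e = 96 ^ 2e = b8
byte 3: (e8 ^ ad) ^ 31 = 45 ^ 31 = 74
byte 4: (58 ^ 2c) ^ 2e = 74 ^ 2e = 5a
byte 5: (ff ^ 9d) ^ 33 = 62 ^ 33 = 51
byte 6: (65 ^ 4b) ^ 20 = 2e ^ 20 = 0e
byte 7: (97 ^ 8f) ^ 43 = 18 ^ 43 = 5b
byte 8: (9c ^ 09) ^ 61 = 95 ^ 61 = f4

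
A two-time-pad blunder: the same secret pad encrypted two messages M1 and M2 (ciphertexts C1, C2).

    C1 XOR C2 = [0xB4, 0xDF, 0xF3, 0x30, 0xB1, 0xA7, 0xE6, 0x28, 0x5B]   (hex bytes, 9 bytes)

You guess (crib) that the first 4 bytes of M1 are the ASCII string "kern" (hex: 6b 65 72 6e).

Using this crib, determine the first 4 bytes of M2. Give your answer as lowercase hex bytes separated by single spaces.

Since C1 ⊕ C2 = M1 ⊕ M2, XORing with the guessed M1 bytes yields the corresponding M2 bytes: M2 = (C1 ⊕ C2) ⊕ M1.
b4 ^ 6b = df
df ^ 65 = ba
f3 ^ 72 = 81
30 ^ 6e = 5e

df ba 81 5e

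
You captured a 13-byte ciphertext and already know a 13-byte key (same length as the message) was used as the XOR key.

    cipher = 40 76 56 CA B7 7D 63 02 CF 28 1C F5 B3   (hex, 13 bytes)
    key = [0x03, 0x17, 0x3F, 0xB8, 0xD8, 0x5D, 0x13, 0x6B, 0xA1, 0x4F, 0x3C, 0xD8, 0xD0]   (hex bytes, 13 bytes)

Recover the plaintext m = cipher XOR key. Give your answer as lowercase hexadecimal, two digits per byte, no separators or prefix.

XOR is its own inverse, so applying the key byte-wise gives the result directly.
byte 0: 01000000 XOR 00000011 = 01000011
byte 1: 01110110 XOR 00010111 = 01100001
byte 2: 01010110 XOR 00111111 = 01101001
byte 3: 11001010 XOR 10111000 = 01110010
byte 4: 10110111 XOR 11011000 = 01101111
byte 5: 01111101 XOR 01011101 = 00100000
byte 6: 01100011 XOR 00010011 = 01110000
byte 7: 00000010 XOR 01101011 = 01101001
byte 8: 11001111 XOR 10100001 = 01101110
byte 9: 00101000 XOR 01001111 = 01100111
byte 10: 00011100 XOR 00111100 = 00100000
byte 11: 11110101 XOR 11011000 = 00101101
byte 12: 10110011 XOR 11010000 = 01100011

436169726f2070696e67202d63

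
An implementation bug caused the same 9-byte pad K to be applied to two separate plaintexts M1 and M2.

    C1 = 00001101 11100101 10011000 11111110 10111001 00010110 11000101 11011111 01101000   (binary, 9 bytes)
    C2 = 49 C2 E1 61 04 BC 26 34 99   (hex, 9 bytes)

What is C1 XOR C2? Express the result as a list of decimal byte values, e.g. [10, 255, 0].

C1 ⊕ C2 = (M1 ⊕ K) ⊕ (M2 ⊕ K) = M1 ⊕ M2 — the shared key cancels under XOR.
byte 0: 0d ^ 49 = 44
byte 1: e5 ^ c2 = 27
byte 2: 98 ^ e1 = 79
byte 3: fe ^ 61 = 9f
byte 4: b9 ^ 04 = bd
byte 5: 16 ^ bc = aa
byte 6: c5 ^ 26 = e3
byte 7: df ^ 34 = eb
byte 8: 68 ^ 99 = f1

[68, 39, 121, 159, 189, 170, 227, 235, 241]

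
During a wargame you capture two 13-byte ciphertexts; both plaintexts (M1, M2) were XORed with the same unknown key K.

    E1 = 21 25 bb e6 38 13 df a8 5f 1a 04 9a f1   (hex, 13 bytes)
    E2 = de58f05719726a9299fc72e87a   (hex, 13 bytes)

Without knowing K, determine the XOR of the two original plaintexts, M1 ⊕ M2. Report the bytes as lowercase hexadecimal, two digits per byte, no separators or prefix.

E1 ⊕ E2 = (M1 ⊕ K) ⊕ (M2 ⊕ K) = M1 ⊕ M2 — the shared key cancels under XOR.
21 xor de = ff
25 xor 58 = 7d
bb xor f0 = 4b
e6 xor 57 = b1
38 xor 19 = 21
13 xor 72 = 61
df xor 6a = b5
a8 xor 92 = 3a
5f xor 99 = c6
1a xor fc = e6
04 xor 72 = 76
9a xor e8 = 72
f1 xor 7a = 8b

ff7d4bb12161b53ac6e676728b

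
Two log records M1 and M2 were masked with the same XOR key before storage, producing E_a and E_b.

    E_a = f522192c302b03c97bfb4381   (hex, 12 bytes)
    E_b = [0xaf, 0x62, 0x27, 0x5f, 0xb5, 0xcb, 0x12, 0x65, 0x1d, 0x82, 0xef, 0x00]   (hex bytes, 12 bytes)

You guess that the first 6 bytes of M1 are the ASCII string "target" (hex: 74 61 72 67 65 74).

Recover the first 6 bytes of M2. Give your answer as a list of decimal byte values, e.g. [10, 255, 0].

[46, 33, 76, 20, 224, 148]

First, E_a ⊕ E_b = (M1 ⊕ K) ⊕ (M2 ⊕ K) = M1 ⊕ M2, so the key drops out. Then M2 = (M1 ⊕ M2) ⊕ M1 over the first 6 bytes.
byte 0: (f5 ^ af) ^ 74 = 5a ^ 74 = 2e
byte 1: (22 ^ 62) ^ 61 = 40 ^ 61 = 21
byte 2: (19 ^ 27) ^ 72 = 3e ^ 72 = 4c
byte 3: (2c ^ 5f) ^ 67 = 73 ^ 67 = 14
byte 4: (30 ^ b5) ^ 65 = 85 ^ 65 = e0
byte 5: (2b ^ cb) ^ 74 = e0 ^ 74 = 94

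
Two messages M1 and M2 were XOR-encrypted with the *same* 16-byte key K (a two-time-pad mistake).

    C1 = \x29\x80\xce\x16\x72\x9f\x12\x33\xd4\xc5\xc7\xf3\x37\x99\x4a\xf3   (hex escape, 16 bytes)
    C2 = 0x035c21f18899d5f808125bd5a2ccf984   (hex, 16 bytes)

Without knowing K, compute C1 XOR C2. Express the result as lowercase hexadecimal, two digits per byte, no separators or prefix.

C1 ⊕ C2 = (M1 ⊕ K) ⊕ (M2 ⊕ K) = M1 ⊕ M2 — the shared key cancels under XOR.
byte 0:  41 xor   3 =  42
byte 1: 128 xor  92 = 220
byte 2: 206 xor  33 = 239
byte 3:  22 xor 241 = 231
byte 4: 114 xor 136 = 250
byte 5: 159 xor 153 =   6
byte 6:  18 xor 213 = 199
byte 7:  51 xor 248 = 203
byte 8: 212 xor   8 = 220
byte 9: 197 xor  18 = 215
byte 10: 199 xor  91 = 156
byte 11: 243 xor 213 =  38
byte 12:  55 xor 162 = 149
byte 13: 153 xor 204 =  85
byte 14:  74 xor 249 = 179
byte 15: 243 xor 132 = 119

2adcefe7fa06c7cbdcd79c269555b377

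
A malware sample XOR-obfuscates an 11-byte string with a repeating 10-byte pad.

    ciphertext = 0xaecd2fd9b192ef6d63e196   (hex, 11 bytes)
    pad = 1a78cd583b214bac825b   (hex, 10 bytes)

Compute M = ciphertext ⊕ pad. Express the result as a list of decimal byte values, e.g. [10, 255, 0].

[180, 181, 226, 129, 138, 179, 164, 193, 225, 186, 140]

The 10-byte key repeats, so the effective keystream is 1a 78 cd 58 3b 21 4b ac 82 5b 1a.
byte 0: ae ^ 1a = b4
byte 1: cd ^ 78 = b5
byte 2: 2f ^ cd = e2
byte 3: d9 ^ 58 = 81
byte 4: b1 ^ 3b = 8a
byte 5: 92 ^ 21 = b3
byte 6: ef ^ 4b = a4
byte 7: 6d ^ ac = c1
byte 8: 63 ^ 82 = e1
byte 9: e1 ^ 5b = ba
byte 10: 96 ^ 1a = 8c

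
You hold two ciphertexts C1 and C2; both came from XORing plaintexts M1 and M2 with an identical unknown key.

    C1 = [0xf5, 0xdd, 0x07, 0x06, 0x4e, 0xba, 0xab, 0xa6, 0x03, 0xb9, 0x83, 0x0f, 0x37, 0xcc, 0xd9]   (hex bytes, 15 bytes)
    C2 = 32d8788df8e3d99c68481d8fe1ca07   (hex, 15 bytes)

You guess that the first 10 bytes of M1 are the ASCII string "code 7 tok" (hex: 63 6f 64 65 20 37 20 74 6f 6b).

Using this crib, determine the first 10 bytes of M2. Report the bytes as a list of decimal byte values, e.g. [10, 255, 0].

First, C1 ⊕ C2 = (M1 ⊕ K) ⊕ (M2 ⊕ K) = M1 ⊕ M2, so the key drops out. Then M2 = (M1 ⊕ M2) ⊕ M1 over the first 10 bytes.
byte 0: (f5 ⊕ 32) ⊕ 63 = c7 ⊕ 63 = a4
byte 1: (dd ⊕ d8) ⊕ 6f = 05 ⊕ 6f = 6a
byte 2: (07 ⊕ 78) ⊕ 64 = 7f ⊕ 64 = 1b
byte 3: (06 ⊕ 8d) ⊕ 65 = 8b ⊕ 65 = ee
byte 4: (4e ⊕ f8) ⊕ 20 = b6 ⊕ 20 = 96
byte 5: (ba ⊕ e3) ⊕ 37 = 59 ⊕ 37 = 6e
byte 6: (ab ⊕ d9) ⊕ 20 = 72 ⊕ 20 = 52
byte 7: (a6 ⊕ 9c) ⊕ 74 = 3a ⊕ 74 = 4e
byte 8: (03 ⊕ 68) ⊕ 6f = 6b ⊕ 6f = 04
byte 9: (b9 ⊕ 48) ⊕ 6b = f1 ⊕ 6b = 9a

[164, 106, 27, 238, 150, 110, 82, 78, 4, 154]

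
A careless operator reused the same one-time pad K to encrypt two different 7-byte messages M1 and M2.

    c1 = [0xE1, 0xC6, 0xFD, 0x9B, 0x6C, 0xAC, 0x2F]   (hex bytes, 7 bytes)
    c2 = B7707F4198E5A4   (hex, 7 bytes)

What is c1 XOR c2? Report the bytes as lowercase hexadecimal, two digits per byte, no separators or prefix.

c1 ⊕ c2 = (M1 ⊕ K) ⊕ (M2 ⊕ K) = M1 ⊕ M2 — the shared key cancels under XOR.
e1 ^ b7 = 56
c6 ^ 70 = b6
fd ^ 7f = 82
9b ^ 41 = da
6c ^ 98 = f4
ac ^ e5 = 49
2f ^ a4 = 8b

56b682daf4498b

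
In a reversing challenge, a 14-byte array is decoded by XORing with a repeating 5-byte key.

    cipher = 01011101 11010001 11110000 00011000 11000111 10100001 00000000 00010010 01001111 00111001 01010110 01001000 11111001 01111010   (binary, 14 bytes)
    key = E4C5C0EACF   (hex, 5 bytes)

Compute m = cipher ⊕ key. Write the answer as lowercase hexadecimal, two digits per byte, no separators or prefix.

b91430f20845c5d2a5f6b28d3990

The 5-byte key repeats, so the effective keystream is e4 c5 c0 ea cf e4 c5 c0 ea cf e4 c5 c0 ea.
byte 0: 01011101 xor 11100100 = 10111001
byte 1: 11010001 xor 11000101 = 00010100
byte 2: 11110000 xor 11000000 = 00110000
byte 3: 00011000 xor 11101010 = 11110010
byte 4: 11000111 xor 11001111 = 00001000
byte 5: 10100001 xor 11100100 = 01000101
byte 6: 00000000 xor 11000101 = 11000101
byte 7: 00010010 xor 11000000 = 11010010
byte 8: 01001111 xor 11101010 = 10100101
byte 9: 00111001 xor 11001111 = 11110110
byte 10: 01010110 xor 11100100 = 10110010
byte 11: 01001000 xor 11000101 = 10001101
byte 12: 11111001 xor 11000000 = 00111001
byte 13: 01111010 xor 11101010 = 10010000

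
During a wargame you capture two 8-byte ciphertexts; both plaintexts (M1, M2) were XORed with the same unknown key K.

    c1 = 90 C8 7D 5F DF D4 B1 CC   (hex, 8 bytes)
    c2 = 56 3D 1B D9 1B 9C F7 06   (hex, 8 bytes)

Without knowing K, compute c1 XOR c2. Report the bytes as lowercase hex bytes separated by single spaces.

c6 f5 66 86 c4 48 46 ca

c1 ⊕ c2 = (M1 ⊕ K) ⊕ (M2 ⊕ K) = M1 ⊕ M2 — the shared key cancels under XOR.
90 xor 56 = c6
c8 xor 3d = f5
7d xor 1b = 66
5f xor d9 = 86
df xor 1b = c4
d4 xor 9c = 48
b1 xor f7 = 46
cc xor 06 = ca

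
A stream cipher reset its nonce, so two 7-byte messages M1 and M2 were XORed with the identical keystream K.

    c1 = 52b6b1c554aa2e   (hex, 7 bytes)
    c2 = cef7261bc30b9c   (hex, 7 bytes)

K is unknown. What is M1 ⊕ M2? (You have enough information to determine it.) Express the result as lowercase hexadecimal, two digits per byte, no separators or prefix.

9c4197de97a1b2

c1 ⊕ c2 = (M1 ⊕ K) ⊕ (M2 ⊕ K) = M1 ⊕ M2 — the shared key cancels under XOR.
01010010 ^ 11001110 = 10011100
10110110 ^ 11110111 = 01000001
10110001 ^ 00100110 = 10010111
11000101 ^ 00011011 = 11011110
01010100 ^ 11000011 = 10010111
10101010 ^ 00001011 = 10100001
00101110 ^ 10011100 = 10110010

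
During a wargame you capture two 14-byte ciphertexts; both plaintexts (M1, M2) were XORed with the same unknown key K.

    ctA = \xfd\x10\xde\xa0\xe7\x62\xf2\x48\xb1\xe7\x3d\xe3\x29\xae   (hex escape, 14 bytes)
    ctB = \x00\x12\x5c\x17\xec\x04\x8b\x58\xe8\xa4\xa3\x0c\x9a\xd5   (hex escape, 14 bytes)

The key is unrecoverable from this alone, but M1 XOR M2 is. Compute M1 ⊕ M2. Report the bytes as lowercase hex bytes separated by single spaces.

fd 02 82 b7 0b 66 79 10 59 43 9e ef b3 7b

ctA ⊕ ctB = (M1 ⊕ K) ⊕ (M2 ⊕ K) = M1 ⊕ M2 — the shared key cancels under XOR.
11111101 XOR 00000000 = 11111101
00010000 XOR 00010010 = 00000010
11011110 XOR 01011100 = 10000010
10100000 XOR 00010111 = 10110111
11100111 XOR 11101100 = 00001011
01100010 XOR 00000100 = 01100110
11110010 XOR 10001011 = 01111001
01001000 XOR 01011000 = 00010000
10110001 XOR 11101000 = 01011001
11100111 XOR 10100100 = 01000011
00111101 XOR 10100011 = 10011110
11100011 XOR 00001100 = 11101111
00101001 XOR 10011010 = 10110011
10101110 XOR 11010101 = 01111011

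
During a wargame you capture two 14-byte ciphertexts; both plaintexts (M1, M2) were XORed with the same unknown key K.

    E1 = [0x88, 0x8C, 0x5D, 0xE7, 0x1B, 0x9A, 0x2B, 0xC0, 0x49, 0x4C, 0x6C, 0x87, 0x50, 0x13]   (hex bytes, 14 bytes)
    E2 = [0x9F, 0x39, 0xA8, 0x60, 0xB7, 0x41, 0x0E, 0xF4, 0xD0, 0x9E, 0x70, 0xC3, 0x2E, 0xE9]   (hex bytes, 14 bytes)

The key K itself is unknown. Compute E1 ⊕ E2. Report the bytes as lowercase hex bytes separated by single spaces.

E1 ⊕ E2 = (M1 ⊕ K) ⊕ (M2 ⊕ K) = M1 ⊕ M2 — the shared key cancels under XOR.
byte 0: 88 XOR 9f = 17
byte 1: 8c XOR 39 = b5
byte 2: 5d XOR a8 = f5
byte 3: e7 XOR 60 = 87
byte 4: 1b XOR b7 = ac
byte 5: 9a XOR 41 = db
byte 6: 2b XOR 0e = 25
byte 7: c0 XOR f4 = 34
byte 8: 49 XOR d0 = 99
byte 9: 4c XOR 9e = d2
byte 10: 6c XOR 70 = 1c
byte 11: 87 XOR c3 = 44
byte 12: 50 XOR 2e = 7e
byte 13: 13 XOR e9 = fa

17 b5 f5 87 ac db 25 34 99 d2 1c 44 7e fa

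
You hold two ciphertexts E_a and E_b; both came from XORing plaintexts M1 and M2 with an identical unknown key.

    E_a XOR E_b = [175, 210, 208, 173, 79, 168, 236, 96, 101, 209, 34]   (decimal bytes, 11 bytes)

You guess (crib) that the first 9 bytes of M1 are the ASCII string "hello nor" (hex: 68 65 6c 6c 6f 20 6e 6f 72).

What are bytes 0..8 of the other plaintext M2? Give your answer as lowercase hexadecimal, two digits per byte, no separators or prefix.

Since E_a ⊕ E_b = M1 ⊕ M2, XORing with the guessed M1 bytes yields the corresponding M2 bytes: M2 = (E_a ⊕ E_b) ⊕ M1.
byte 0: af ⊕ 68 = c7
byte 1: d2 ⊕ 65 = b7
byte 2: d0 ⊕ 6c = bc
byte 3: ad ⊕ 6c = c1
byte 4: 4f ⊕ 6f = 20
byte 5: a8 ⊕ 20 = 88
byte 6: ec ⊕ 6e = 82
byte 7: 60 ⊕ 6f = 0f
byte 8: 65 ⊕ 72 = 17

c7b7bcc12088820f17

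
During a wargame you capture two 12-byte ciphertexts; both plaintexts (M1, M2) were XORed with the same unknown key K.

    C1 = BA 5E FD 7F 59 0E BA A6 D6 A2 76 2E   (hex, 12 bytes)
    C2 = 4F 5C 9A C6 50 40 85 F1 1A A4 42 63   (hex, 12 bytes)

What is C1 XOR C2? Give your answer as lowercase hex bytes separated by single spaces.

C1 ⊕ C2 = (M1 ⊕ K) ⊕ (M2 ⊕ K) = M1 ⊕ M2 — the shared key cancels under XOR.
ba XOR 4f = f5
5e XOR 5c = 02
fd XOR 9a = 67
7f XOR c6 = b9
59 XOR 50 = 09
0e XOR 40 = 4e
ba XOR 85 = 3f
a6 XOR f1 = 57
d6 XOR 1a = cc
a2 XOR a4 = 06
76 XOR 42 = 34
2e XOR 63 = 4d

f5 02 67 b9 09 4e 3f 57 cc 06 34 4d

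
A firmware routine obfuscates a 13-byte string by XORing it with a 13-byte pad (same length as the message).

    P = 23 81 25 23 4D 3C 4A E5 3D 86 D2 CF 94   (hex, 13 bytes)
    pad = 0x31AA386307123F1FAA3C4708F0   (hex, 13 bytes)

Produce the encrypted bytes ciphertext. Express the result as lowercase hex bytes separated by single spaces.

 35 ⊕  49 =  18
129 ⊕ 170 =  43
 37 ⊕  56 =  29
 35 ⊕  99 =  64
 77 ⊕   7 =  74
 60 ⊕  18 =  46
 74 ⊕  63 = 117
229 ⊕  31 = 250
 61 ⊕ 170 = 151
134 ⊕  60 = 186
210 ⊕  71 = 149
207 ⊕   8 = 199
148 ⊕ 240 = 100

12 2b 1d 40 4a 2e 75 fa 97 ba 95 c7 64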